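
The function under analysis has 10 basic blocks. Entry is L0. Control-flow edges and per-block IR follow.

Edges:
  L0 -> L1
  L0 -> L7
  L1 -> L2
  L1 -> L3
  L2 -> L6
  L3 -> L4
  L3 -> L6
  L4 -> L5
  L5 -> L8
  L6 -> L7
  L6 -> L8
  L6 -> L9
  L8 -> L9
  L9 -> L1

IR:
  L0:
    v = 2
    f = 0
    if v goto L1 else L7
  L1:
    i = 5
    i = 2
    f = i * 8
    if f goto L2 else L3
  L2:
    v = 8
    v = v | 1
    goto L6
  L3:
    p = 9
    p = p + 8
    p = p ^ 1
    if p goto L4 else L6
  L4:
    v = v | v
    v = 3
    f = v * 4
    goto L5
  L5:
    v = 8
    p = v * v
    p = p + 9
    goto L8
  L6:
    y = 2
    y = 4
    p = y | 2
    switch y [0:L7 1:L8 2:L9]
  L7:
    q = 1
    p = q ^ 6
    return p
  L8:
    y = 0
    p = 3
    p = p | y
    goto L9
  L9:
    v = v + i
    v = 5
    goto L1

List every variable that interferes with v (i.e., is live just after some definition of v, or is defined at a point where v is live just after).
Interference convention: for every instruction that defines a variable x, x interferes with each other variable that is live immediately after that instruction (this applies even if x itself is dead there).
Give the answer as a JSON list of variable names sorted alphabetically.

Block summaries:
  L0 def {f,v} use ∅
  L1 def {f,i} use ∅
  L2 def {v} use ∅
  L3 def {p} use ∅
  L4 def {f,v} use {v}
  L5 def {p,v} use ∅
  L6 def {p,y} use ∅
  L7 def {p,q} use ∅
  L8 def {p,y} use ∅
  L9 def {v} use {i,v}

Live sets:
  live L0: ∅→{v}
  live L1: {v}→{i,v}
  live L2: {i}→{i,v}
  live L3: {i,v}→{i,v}
  live L4: {i,v}→{i}
  live L5: {i}→{i,v}
  live L6: {i,v}→{i,v}
  live L7: ∅→∅
  live L8: {i,v}→{i,v}
  live L9: {i,v}→{v}

Interference:
  f: {i,v}
  i: {f,p,v,y}
  p: {i,v,y}
  q: ∅
  v: {f,i,p,y}
  y: {i,p,v}

N(v) = ["f", "i", "p", "y"]

Answer: ["f", "i", "p", "y"]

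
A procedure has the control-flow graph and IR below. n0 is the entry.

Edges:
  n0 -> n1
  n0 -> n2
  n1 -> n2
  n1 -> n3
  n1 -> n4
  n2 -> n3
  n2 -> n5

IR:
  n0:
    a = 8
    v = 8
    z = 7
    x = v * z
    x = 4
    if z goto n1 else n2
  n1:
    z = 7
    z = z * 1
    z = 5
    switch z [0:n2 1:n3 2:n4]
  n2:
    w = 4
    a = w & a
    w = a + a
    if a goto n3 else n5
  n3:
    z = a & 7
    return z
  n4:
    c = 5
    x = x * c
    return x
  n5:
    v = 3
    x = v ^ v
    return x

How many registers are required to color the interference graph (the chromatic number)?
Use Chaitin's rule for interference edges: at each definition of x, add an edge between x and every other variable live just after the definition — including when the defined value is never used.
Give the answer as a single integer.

Per-block:
  n0: {a,v,x,z} / ∅
  n1: {z} / ∅
  n2: {a,w} / {a}
  n3: {z} / {a}
  n4: {c,x} / {x}
  n5: {v,x} / ∅

Liveness:
  live n0: ∅→{a,x}
  live n1: {a,x}→{a,x}
  live n2: {a}→{a}
  live n3: {a}→∅
  live n4: {x}→∅
  live n5: ∅→∅

Interference:
  a↔{v,w,x,z}
  c↔{x}
  v↔{a,z}
  w↔{a}
  x↔{a,c,z}
  z↔{a,v,x}

Registers:
  clique {a,v,z} ⇒ need ≥ 3
  3-colouring: r0={a,c}  r1={v,w,x}  r2={z}
  χ = 3

Answer: 3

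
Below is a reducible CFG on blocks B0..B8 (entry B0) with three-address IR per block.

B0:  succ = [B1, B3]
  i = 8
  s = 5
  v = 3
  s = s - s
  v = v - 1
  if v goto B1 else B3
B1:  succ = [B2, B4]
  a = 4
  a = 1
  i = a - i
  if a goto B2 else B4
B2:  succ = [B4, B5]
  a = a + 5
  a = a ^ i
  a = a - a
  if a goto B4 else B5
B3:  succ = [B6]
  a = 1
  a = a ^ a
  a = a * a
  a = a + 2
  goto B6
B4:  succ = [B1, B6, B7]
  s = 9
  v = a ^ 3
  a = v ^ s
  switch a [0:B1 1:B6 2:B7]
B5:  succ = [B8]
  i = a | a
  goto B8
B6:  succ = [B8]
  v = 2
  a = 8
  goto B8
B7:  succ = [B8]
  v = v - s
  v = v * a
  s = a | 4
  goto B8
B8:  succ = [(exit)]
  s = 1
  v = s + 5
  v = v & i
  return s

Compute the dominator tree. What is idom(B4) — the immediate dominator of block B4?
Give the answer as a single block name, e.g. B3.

Answer: B1

Derivation:
idom tree: B1←B0 B2←B1 B3←B0 B4←B1 B5←B2 B6←B0 B7←B4 B8←B0
Dom∩ at merges:
  B1: preds {B0,B4}: {B0} ∩ {B0,B1,B4} = {B0}; idom=B0
  B4: preds {B1,B2}: {B0,B1} ∩ {B0,B1,B2} = {B0,B1}; idom=B1
  B6: preds {B3,B4}: {B0,B3} ∩ {B0,B1,B4} = {B0}; idom=B0
  B8: preds {B5,B6,B7}: {B0,B1,B2,B5} ∩ {B0,B6} ∩ {B0,B1,B4,B7} = {B0}; idom=B0

idom(B4) = B1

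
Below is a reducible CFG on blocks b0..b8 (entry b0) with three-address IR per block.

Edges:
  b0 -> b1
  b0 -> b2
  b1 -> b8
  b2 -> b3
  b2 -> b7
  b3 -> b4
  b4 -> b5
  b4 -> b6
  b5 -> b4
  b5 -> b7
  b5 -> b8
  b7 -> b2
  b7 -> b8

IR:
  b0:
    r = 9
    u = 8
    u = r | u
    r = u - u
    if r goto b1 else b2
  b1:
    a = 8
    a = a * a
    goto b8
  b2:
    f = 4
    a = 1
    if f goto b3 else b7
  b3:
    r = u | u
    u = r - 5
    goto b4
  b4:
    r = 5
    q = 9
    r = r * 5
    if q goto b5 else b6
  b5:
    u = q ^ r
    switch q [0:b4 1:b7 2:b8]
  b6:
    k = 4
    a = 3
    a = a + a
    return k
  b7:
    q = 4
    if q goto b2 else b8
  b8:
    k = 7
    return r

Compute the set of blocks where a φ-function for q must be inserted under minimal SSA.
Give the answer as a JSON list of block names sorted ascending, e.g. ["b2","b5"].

idom tree: b1←b0 b2←b0 b3←b2 b4←b3 b5←b4 b6←b4 b7←b2 b8←b0
Dom at joins:
  b2: preds {b0,b7}: {b0} ∩ {b0,b2,b7} = {b0}; idom=b0
  b4: preds {b3,b5}: {b0,b2,b3} ∩ {b0,b2,b3,b4,b5} = {b0,b2,b3}; idom=b3
  b7: preds {b2,b5}: {b0,b2} ∩ {b0,b2,b3,b4,b5} = {b0,b2}; idom=b2
  b8: preds {b1,b5,b7}: {b0,b1} ∩ {b0,b2,b3,b4,b5} ∩ {b0,b2,b7} = {b0}; idom=b0

DF walk-up:
  b2←b0: walk · to b0
  b2←b7: walk b7→b2 to b0
  b4←b3: walk · to b3
  b4←b5: walk b5→b4 to b3
  b7←b2: walk · to b2
  b7←b5: walk b5→b4→b3 to b2
  b8←b1: walk b1 to b0
  b8←b5: walk b5→b4→b3→b2 to b0
  b8←b7: walk b7→b2 to b0
  b0 → ∅
  b1 → {b8}
  b2 → {b2,b8}
  b3 → {b7,b8}
  b4 → {b4,b7,b8}
  b5 → {b4,b7,b8}
  b6 → ∅
  b7 → {b2,b8}
  b8 → ∅

φ for q: defs {b4,b7}
  DF⁺ = {b2,b4,b7,b8}

Answer: ["b2", "b4", "b7", "b8"]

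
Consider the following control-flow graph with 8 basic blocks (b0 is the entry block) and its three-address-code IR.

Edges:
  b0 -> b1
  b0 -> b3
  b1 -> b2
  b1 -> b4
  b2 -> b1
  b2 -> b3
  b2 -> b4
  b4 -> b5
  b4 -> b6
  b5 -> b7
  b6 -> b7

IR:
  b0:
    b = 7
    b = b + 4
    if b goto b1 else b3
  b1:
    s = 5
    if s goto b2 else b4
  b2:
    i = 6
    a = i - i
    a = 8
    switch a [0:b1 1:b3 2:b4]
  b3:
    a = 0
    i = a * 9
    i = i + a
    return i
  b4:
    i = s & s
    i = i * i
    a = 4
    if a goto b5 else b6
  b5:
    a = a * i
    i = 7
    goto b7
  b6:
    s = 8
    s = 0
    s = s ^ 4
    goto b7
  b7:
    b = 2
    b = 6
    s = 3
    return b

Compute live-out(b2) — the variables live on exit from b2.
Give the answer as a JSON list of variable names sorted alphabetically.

Answer: ["s"]

Working:
def/use:
  b0 def {b} use ∅
  b1 def {s} use ∅
  b2 def {a,i} use ∅
  b3 def {a,i} use ∅
  b4 def {a,i} use {s}
  b5 def {a,i} use {a,i}
  b6 def {s} use ∅
  b7 def {b,s} use ∅

Backward fixpoint:
  b0 li=∅ lo=∅
  b1 li=∅ lo={s}
  b2 li={s} lo={s}
  b3 li=∅ lo=∅
  b4 li={s} lo={a,i}
  b5 li={a,i} lo=∅
  b6 li=∅ lo=∅
  b7 li=∅ lo=∅

live-out(b2) = ["s"]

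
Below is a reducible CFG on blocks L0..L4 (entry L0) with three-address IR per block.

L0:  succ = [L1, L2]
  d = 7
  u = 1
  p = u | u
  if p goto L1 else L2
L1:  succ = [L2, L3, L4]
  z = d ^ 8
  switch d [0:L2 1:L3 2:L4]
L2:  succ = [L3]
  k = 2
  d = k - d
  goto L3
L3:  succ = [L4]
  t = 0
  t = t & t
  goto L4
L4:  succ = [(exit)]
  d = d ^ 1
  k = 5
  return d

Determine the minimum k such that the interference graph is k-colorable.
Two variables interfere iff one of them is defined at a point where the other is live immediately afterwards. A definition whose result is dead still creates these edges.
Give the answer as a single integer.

Block summaries:
  L0 def {d,p,u} use ∅
  L1 def {z} use {d}
  L2 def {d,k} use {d}
  L3 def {t} use ∅
  L4 def {d,k} use {d}

Liveness:
  live L0: ∅→{d}
  live L1: {d}→{d}
  live L2: {d}→{d}
  live L3: {d}→{d}
  live L4: {d}→∅

Conflict graph:
  d↔{k,p,t,u,z}
  k↔{d}
  p↔{d}
  t↔{d}
  u↔{d}
  z↔{d}

Registers:
  {d,k} pairwise interfere (2-clique) ⇒ χ ≥ 2
  assign d→c0 k→c1 p→c1 t→c1 u→c1 z→c1 — no edge inside a register ⇒ χ ≤ 2
  χ = 2

Answer: 2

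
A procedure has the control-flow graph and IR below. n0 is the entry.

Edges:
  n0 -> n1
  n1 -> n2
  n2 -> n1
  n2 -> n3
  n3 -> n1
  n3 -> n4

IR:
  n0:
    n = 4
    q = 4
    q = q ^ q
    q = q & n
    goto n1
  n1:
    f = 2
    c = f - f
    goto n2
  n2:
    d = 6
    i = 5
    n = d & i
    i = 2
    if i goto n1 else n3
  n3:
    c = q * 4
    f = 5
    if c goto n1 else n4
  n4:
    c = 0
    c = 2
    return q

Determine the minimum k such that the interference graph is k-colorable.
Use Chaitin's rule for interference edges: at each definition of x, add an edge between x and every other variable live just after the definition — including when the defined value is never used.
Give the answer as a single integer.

Block summaries:
  n0 def {n,q} use ∅
  n1 def {c,f} use ∅
  n2 def {d,i,n} use ∅
  n3 def {c,f} use {q}
  n4 def {c} use {q}

Backward fixpoint:
  n0: in=∅ out={q}
  n1: in={q} out={q}
  n2: in={q} out={q}
  n3: in={q} out={q}
  n4: in={q} out=∅

Interfere edges:
  c: {f,q}
  d: {i,q}
  f: {c,q}
  i: {d,q}
  n: {q}
  q: {c,d,f,i,n}

Colouring:
  clique {c,f,q} ⇒ need ≥ 3
  assign c→R1 d→R1 f→R2 i→R2 n→R1 q→R0 — no edge inside a register ⇒ χ ≤ 3
  χ = 3

Answer: 3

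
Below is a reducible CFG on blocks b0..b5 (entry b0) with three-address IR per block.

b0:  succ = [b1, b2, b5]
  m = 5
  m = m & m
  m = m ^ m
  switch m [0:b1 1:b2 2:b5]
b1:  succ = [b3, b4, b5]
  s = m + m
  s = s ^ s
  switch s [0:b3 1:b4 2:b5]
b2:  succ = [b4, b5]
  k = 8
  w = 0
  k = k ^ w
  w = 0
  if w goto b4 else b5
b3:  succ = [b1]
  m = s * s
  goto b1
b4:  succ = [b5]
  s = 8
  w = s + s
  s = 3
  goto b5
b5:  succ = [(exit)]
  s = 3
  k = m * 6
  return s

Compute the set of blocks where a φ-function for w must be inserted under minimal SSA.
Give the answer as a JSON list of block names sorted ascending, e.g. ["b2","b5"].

Answer: ["b4", "b5"]

Working:
idom tree: b1←b0 b2←b0 b3←b1 b4←b0 b5←b0
Dom at joins:
  b1: preds {b0,b3}: {b0} ∩ {b0,b1,b3} = {b0}; idom=b0
  b4: preds {b1,b2}: {b0,b1} ∩ {b0,b2} = {b0}; idom=b0
  b5: preds {b0,b1,b2,b4}: {b0} ∩ {b0,b1} ∩ {b0,b2} ∩ {b0,b4} = {b0}; idom=b0

Frontier:
  join b1 pred b0: · stop@b0
  join b1 pred b3: b3→b1 stop@b0
  join b4 pred b1: b1 stop@b0
  join b4 pred b2: b2 stop@b0
  join b5 pred b0: · stop@b0
  join b5 pred b1: b1 stop@b0
  join b5 pred b2: b2 stop@b0
  join b5 pred b4: b4 stop@b0
  b0: DF=∅
  b1: DF={b1,b4,b5}
  b2: DF={b4,b5}
  b3: DF={b1}
  b4: DF={b5}
  b5: DF=∅

φ for w: defs {b2,b4}
  DF⁺ = {b4,b5}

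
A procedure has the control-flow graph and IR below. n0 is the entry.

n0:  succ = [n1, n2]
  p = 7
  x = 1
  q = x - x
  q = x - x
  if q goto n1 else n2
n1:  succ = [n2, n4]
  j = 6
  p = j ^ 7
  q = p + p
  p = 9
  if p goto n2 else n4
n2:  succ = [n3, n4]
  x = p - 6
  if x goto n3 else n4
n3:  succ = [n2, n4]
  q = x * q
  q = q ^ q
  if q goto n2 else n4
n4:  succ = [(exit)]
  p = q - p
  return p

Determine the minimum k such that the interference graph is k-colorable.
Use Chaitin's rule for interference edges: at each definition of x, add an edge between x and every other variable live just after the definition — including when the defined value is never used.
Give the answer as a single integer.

Answer: 3

Working:
Per-block:
  n0: def={p,q,x} ue=∅
  n1: def={j,p,q} ue=∅
  n2: def={x} ue={p}
  n3: def={q} ue={q,x}
  n4: def={p} ue={p,q}

Live sets:
  n0: in=∅ out={p,q}
  n1: in=∅ out={p,q}
  n2: in={p,q} out={p,q,x}
  n3: in={p,q,x} out={p,q}
  n4: in={p,q} out=∅

Interfere edges:
  j↔∅
  p↔{q,x}
  q↔{p,x}
  x↔{p,q}

Colouring:
  {p,q,x} pairwise interfere (3-clique) ⇒ χ ≥ 3
  assign j→c0 p→c0 q→c1 x→c2 — no edge inside a register ⇒ χ ≤ 3
  χ = 3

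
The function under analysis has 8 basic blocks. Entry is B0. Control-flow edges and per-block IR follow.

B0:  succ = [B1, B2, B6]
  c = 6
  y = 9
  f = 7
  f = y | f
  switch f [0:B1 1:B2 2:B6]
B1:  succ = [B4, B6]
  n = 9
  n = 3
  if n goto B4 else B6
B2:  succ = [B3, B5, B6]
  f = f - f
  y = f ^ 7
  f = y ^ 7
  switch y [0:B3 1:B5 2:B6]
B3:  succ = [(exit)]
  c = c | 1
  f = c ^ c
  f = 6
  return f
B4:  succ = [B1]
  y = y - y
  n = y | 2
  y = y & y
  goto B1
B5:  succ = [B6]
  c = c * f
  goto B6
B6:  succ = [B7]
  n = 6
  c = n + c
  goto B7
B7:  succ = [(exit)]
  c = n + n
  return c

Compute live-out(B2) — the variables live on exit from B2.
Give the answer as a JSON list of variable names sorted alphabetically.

Block summaries:
  B0 def {c,f,y} use ∅
  B1 def {n} use ∅
  B2 def {f,y} use {f}
  B3 def {c,f} use {c}
  B4 def {n,y} use {y}
  B5 def {c} use {c,f}
  B6 def {c,n} use {c}
  B7 def {c} use {n}

Liveness:
  B0: in=∅ out={c,f,y}
  B1: in={c,y} out={c,y}
  B2: in={c,f} out={c,f}
  B3: in={c} out=∅
  B4: in={c,y} out={c,y}
  B5: in={c,f} out={c}
  B6: in={c} out={n}
  B7: in={n} out=∅

live-out(B2) = ["c", "f"]

Answer: ["c", "f"]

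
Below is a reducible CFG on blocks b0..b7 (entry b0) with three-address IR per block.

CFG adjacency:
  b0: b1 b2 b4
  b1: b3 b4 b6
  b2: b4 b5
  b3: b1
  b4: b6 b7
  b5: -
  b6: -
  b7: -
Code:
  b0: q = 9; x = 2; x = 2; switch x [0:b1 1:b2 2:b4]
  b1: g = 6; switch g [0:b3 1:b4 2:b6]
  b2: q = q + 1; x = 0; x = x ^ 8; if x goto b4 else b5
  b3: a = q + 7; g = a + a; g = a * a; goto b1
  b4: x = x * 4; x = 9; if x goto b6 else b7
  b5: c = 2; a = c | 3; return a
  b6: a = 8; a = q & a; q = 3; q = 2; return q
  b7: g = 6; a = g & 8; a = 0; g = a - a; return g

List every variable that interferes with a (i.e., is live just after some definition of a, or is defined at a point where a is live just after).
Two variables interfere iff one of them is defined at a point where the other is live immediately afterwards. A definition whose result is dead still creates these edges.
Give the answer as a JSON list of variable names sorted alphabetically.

def/use:
  b0: {q,x} / ∅
  b1: {g} / ∅
  b2: {q,x} / {q}
  b3: {a,g} / {q}
  b4: {x} / {x}
  b5: {a,c} / ∅
  b6: {a,q} / {q}
  b7: {a,g} / ∅

Backward fixpoint:
  b0: in=∅ out={q,x}
  b1: in={q,x} out={q,x}
  b2: in={q} out={q,x}
  b3: in={q,x} out={q,x}
  b4: in={q,x} out={q}
  b5: in=∅ out=∅
  b6: in={q} out=∅
  b7: in=∅ out=∅

Interfere edges:
  a: {g,q,x}
  c: ∅
  g: {a,q,x}
  q: {a,g,x}
  x: {a,g,q}

N(a) = ["g", "q", "x"]

Answer: ["g", "q", "x"]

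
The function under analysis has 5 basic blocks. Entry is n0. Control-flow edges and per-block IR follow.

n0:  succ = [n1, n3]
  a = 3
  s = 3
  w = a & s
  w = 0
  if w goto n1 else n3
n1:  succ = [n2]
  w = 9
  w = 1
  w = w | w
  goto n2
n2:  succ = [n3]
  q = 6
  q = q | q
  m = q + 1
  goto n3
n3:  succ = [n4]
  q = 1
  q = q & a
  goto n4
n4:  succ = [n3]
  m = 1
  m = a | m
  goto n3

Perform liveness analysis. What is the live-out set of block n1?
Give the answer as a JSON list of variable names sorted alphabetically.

def/use:
  n0: def={a,s,w} ue=∅
  n1: def={w} ue=∅
  n2: def={m,q} ue=∅
  n3: def={q} ue={a}
  n4: def={m} ue={a}

Live sets:
  n0: in=∅ out={a}
  n1: in={a} out={a}
  n2: in={a} out={a}
  n3: in={a} out={a}
  n4: in={a} out={a}

live-out(n1) = ["a"]

Answer: ["a"]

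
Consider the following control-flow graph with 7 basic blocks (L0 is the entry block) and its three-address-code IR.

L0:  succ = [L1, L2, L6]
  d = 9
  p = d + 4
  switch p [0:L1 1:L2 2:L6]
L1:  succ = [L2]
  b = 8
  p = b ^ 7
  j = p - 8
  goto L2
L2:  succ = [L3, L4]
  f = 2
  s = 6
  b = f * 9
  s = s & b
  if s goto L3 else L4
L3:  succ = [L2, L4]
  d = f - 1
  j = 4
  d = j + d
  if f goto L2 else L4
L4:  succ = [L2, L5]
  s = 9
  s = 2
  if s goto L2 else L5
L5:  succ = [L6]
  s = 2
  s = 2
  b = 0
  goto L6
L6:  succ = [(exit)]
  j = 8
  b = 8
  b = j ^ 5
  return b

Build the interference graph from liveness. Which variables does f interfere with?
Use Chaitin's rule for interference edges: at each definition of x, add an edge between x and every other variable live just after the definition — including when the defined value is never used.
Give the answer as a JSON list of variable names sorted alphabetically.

Per-block:
  L0: def={d,p} ue=∅
  L1: def={b,j,p} ue=∅
  L2: def={b,f,s} ue=∅
  L3: def={d,j} ue={f}
  L4: def={s} ue=∅
  L5: def={b,s} ue=∅
  L6: def={b,j} ue=∅

Liveness:
  L0 li=∅ lo=∅
  L1 li=∅ lo=∅
  L2 li=∅ lo={f}
  L3 li={f} lo=∅
  L4 li=∅ lo=∅
  L5 li=∅ lo=∅
  L6 li=∅ lo=∅

Interfere edges:
  b: {f,j,s}
  d: {f,j}
  f: {b,d,j,s}
  j: {b,d,f}
  p: ∅
  s: {b,f}

N(f) = ["b", "d", "j", "s"]

Answer: ["b", "d", "j", "s"]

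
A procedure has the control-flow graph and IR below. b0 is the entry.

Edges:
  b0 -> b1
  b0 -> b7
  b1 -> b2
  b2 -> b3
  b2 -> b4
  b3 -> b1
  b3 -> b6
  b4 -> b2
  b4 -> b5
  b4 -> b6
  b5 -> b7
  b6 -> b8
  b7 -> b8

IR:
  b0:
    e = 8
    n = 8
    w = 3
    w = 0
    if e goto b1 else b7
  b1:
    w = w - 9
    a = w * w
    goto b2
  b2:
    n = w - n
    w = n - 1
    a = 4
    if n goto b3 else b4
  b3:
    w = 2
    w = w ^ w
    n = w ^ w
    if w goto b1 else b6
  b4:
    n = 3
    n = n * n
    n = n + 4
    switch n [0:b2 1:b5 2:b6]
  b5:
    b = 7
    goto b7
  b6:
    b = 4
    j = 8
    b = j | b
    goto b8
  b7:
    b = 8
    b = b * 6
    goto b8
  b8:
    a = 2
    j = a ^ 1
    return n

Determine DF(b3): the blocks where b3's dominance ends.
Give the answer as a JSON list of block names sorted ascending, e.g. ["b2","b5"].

idom tree: b1←b0 b2←b1 b3←b2 b4←b2 b5←b4 b6←b2 b7←b0 b8←b0
Dom∩ at merges:
  b1: preds {b0,b3}: {b0} ∩ {b0,b1,b2,b3} = {b0}; idom=b0
  b2: preds {b1,b4}: {b0,b1} ∩ {b0,b1,b2,b4} = {b0,b1}; idom=b1
  b6: preds {b3,b4}: {b0,b1,b2,b3} ∩ {b0,b1,b2,b4} = {b0,b1,b2}; idom=b2
  b7: preds {b0,b5}: {b0} ∩ {b0,b1,b2,b4,b5} = {b0}; idom=b0
  b8: preds {b6,b7}: {b0,b1,b2,b6} ∩ {b0,b7} = {b0}; idom=b0

DF derivation:
  join b1 pred b0: · stop@b0
  join b1 pred b3: b3→b2→b1 stop@b0
  join b2 pred b1: · stop@b1
  join b2 pred b4: b4→b2 stop@b1
  join b6 pred b3: b3 stop@b2
  join b6 pred b4: b4 stop@b2
  join b7 pred b0: · stop@b0
  join b7 pred b5: b5→b4→b2→b1 stop@b0
  join b8 pred b6: b6→b2→b1 stop@b0
  join b8 pred b7: b7 stop@b0
  b0 → ∅
  b1 → {b1,b7,b8}
  b2 → {b1,b2,b7,b8}
  b3 → {b1,b6}
  b4 → {b2,b6,b7}
  b5 → {b7}
  b6 → {b8}
  b7 → {b8}
  b8 → ∅

DF(b3) = ["b1", "b6"]

Answer: ["b1", "b6"]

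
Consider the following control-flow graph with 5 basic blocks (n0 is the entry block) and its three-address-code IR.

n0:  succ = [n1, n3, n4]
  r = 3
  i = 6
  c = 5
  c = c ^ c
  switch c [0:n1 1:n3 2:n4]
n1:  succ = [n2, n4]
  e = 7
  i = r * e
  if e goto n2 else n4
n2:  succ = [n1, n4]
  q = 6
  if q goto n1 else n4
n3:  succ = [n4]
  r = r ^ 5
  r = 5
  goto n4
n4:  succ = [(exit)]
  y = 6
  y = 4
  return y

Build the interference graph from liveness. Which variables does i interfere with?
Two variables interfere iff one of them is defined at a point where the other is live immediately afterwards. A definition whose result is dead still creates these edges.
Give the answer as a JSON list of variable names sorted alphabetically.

Answer: ["e", "r"]

Derivation:
Per-block:
  n0: def={c,i,r} ue=∅
  n1: def={e,i} ue={r}
  n2: def={q} ue=∅
  n3: def={r} ue={r}
  n4: def={y} ue=∅

Live sets:
  n0: in=∅ out={r}
  n1: in={r} out={r}
  n2: in={r} out={r}
  n3: in={r} out=∅
  n4: in=∅ out=∅

Interfere edges:
  c: {r}
  e: {i,r}
  i: {e,r}
  q: {r}
  r: {c,e,i,q}
  y: ∅

N(i) = ["e", "r"]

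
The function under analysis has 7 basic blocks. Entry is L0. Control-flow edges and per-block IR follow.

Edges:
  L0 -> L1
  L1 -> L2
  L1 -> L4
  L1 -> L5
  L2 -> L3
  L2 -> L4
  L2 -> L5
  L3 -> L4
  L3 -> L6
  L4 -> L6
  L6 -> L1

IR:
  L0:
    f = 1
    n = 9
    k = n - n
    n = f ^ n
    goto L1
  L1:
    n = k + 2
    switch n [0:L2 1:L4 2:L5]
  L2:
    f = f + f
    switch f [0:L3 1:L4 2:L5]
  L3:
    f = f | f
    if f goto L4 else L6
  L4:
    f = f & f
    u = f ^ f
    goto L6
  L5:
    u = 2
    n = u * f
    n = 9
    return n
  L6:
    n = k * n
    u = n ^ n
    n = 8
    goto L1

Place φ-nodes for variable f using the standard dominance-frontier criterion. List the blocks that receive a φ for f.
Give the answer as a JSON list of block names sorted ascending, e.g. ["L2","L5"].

idom tree: L1←L0 L2←L1 L3←L2 L4←L1 L5←L1 L6←L1
Dom at joins:
  L1: preds {L0,L6}: {L0} ∩ {L0,L1,L6} = {L0}; idom=L0
  L4: preds {L1,L2,L3}: {L0,L1} ∩ {L0,L1,L2} ∩ {L0,L1,L2,L3} = {L0,L1}; idom=L1
  L5: preds {L1,L2}: {L0,L1} ∩ {L0,L1,L2} = {L0,L1}; idom=L1
  L6: preds {L3,L4}: {L0,L1,L2,L3} ∩ {L0,L1,L4} = {L0,L1}; idom=L1

DF walk-up:
  L1←L0: walk · to L0
  L1←L6: walk L6→L1 to L0
  L4←L1: walk · to L1
  L4←L2: walk L2 to L1
  L4←L3: walk L3→L2 to L1
  L5←L1: walk · to L1
  L5←L2: walk L2 to L1
  L6←L3: walk L3→L2 to L1
  L6←L4: walk L4 to L1
  L0 → ∅
  L1 → {L1}
  L2 → {L4,L5,L6}
  L3 → {L4,L6}
  L4 → {L6}
  L5 → ∅
  L6 → {L1}

φ for f: defs {L0,L2,L3,L4}
  DF⁺ = {L1,L4,L5,L6}

Answer: ["L1", "L4", "L5", "L6"]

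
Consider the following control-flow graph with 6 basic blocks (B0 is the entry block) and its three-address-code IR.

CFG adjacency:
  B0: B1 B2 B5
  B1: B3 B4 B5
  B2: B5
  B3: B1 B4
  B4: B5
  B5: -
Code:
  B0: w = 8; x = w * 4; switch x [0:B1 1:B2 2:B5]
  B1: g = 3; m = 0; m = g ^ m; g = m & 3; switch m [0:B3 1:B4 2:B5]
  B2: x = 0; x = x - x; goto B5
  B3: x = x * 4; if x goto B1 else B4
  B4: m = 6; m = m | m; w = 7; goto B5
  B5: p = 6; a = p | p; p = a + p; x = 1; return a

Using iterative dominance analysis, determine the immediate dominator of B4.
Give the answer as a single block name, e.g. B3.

idom tree: B1←B0 B2←B0 B3←B1 B4←B1 B5←B0
Dom at joins:
  B1: preds {B0,B3}: {B0} ∩ {B0,B1,B3} = {B0}; idom=B0
  B4: preds {B1,B3}: {B0,B1} ∩ {B0,B1,B3} = {B0,B1}; idom=B1
  B5: preds {B0,B1,B2,B4}: {B0} ∩ {B0,B1} ∩ {B0,B2} ∩ {B0,B1,B4} = {B0}; idom=B0

idom(B4) = B1

Answer: B1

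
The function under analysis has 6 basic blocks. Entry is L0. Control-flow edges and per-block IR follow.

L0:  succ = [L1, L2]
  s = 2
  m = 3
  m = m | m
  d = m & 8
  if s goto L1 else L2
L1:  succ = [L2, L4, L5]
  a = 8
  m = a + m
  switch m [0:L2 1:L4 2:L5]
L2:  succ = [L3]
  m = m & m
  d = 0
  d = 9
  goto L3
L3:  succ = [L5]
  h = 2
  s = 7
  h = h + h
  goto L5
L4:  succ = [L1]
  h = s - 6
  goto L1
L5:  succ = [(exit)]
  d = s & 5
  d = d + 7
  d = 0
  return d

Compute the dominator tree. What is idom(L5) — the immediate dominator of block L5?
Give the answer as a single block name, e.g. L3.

Answer: L0

Derivation:
idom tree: L1←L0 L2←L0 L3←L2 L4←L1 L5←L0
Dom at joins:
  L1: preds {L0,L4}: {L0} ∩ {L0,L1,L4} = {L0}; idom=L0
  L2: preds {L0,L1}: {L0} ∩ {L0,L1} = {L0}; idom=L0
  L5: preds {L1,L3}: {L0,L1} ∩ {L0,L2,L3} = {L0}; idom=L0

idom(L5) = L0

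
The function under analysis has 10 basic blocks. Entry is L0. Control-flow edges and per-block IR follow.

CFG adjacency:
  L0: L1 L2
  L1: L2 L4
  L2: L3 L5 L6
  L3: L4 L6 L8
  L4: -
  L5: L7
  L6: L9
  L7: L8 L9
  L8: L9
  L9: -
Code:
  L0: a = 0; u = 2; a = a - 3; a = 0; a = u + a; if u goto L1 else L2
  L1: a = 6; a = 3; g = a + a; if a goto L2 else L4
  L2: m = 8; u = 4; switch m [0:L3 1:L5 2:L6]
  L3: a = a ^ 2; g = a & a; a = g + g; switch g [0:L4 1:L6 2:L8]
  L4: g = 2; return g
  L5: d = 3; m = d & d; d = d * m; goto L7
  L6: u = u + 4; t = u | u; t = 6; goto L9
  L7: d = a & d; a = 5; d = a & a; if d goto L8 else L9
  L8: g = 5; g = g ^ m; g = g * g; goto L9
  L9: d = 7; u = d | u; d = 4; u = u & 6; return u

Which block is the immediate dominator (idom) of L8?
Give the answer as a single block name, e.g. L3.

idom tree: L1←L0 L2←L0 L3←L2 L4←L0 L5←L2 L6←L2 L7←L5 L8←L2 L9←L2
Dom at joins:
  L2: preds {L0,L1}: {L0} ∩ {L0,L1} = {L0}; idom=L0
  L4: preds {L1,L3}: {L0,L1} ∩ {L0,L2,L3} = {L0}; idom=L0
  L6: preds {L2,L3}: {L0,L2} ∩ {L0,L2,L3} = {L0,L2}; idom=L2
  L8: preds {L3,L7}: {L0,L2,L3} ∩ {L0,L2,L5,L7} = {L0,L2}; idom=L2
  L9: preds {L6,L7,L8}: {L0,L2,L6} ∩ {L0,L2,L5,L7} ∩ {L0,L2,L8} = {L0,L2}; idom=L2

idom(L8) = L2

Answer: L2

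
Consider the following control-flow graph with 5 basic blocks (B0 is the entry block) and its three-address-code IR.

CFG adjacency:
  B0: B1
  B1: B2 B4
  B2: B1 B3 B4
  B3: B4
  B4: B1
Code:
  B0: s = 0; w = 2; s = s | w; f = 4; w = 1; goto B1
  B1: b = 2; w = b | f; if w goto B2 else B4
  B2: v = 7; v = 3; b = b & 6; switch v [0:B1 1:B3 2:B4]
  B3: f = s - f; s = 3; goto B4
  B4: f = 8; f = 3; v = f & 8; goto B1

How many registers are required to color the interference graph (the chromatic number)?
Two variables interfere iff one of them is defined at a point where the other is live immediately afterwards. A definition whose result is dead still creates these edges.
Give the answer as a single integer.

Block summaries:
  B0 def {f,s,w} use ∅
  B1 def {b,w} use {f}
  B2 def {b,v} use {b}
  B3 def {f,s} use {f,s}
  B4 def {f,v} use ∅

Liveness:
  B0 li=∅ lo={f,s}
  B1 li={f,s} lo={b,f,s}
  B2 li={b,f,s} lo={f,s}
  B3 li={f,s} lo={s}
  B4 li={s} lo={f,s}

Interfere edges:
  b↔{f,s,v,w}
  f↔{b,s,v,w}
  s↔{b,f,v,w}
  v↔{b,f,s}
  w↔{b,f,s}

Registers:
  {b,f,s,v} pairwise interfere (4-clique) ⇒ χ ≥ 4
  assign b→r0 f→r1 s→r2 v→r3 w→r3 — no edge inside a register ⇒ χ ≤ 4
  χ = 4

Answer: 4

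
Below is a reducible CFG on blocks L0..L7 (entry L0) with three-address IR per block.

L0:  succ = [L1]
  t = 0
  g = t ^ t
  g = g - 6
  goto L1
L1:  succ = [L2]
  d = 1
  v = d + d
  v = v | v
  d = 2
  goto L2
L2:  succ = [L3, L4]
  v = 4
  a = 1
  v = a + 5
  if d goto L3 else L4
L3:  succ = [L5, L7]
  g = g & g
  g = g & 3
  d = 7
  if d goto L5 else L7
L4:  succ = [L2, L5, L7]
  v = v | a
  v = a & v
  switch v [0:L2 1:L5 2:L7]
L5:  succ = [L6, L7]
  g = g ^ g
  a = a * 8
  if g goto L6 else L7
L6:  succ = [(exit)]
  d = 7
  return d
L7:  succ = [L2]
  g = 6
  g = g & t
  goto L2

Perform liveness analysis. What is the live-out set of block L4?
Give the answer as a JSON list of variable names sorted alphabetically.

Per-block:
  L0: def={g,t} ue=∅
  L1: def={d,v} ue=∅
  L2: def={a,v} ue={d}
  L3: def={d,g} ue={g}
  L4: def={v} ue={a,v}
  L5: def={a,g} ue={a,g}
  L6: def={d} ue=∅
  L7: def={g} ue={t}

Live sets:
  live L0: ∅→{g,t}
  live L1: {g,t}→{d,g,t}
  live L2: {d,g,t}→{a,d,g,t,v}
  live L3: {a,g,t}→{a,d,g,t}
  live L4: {a,d,g,t,v}→{a,d,g,t}
  live L5: {a,d,g,t}→{d,t}
  live L6: ∅→∅
  live L7: {d,t}→{d,g,t}

live-out(L4) = ["a", "d", "g", "t"]

Answer: ["a", "d", "g", "t"]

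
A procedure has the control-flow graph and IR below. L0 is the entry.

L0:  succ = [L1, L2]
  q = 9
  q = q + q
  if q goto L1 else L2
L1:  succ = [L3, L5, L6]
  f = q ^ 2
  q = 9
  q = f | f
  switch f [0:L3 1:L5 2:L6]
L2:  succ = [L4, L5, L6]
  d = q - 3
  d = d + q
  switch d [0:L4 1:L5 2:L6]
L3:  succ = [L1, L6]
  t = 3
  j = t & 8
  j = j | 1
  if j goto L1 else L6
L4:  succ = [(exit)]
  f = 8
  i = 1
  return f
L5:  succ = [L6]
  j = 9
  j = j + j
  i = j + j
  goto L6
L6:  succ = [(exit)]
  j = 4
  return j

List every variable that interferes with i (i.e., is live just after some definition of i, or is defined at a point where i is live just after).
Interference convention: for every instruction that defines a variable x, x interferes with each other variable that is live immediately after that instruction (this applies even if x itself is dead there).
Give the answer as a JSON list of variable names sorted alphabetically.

Answer: ["f"]

Derivation:
Block summaries:
  L0 def {q} use ∅
  L1 def {f,q} use {q}
  L2 def {d} use {q}
  L3 def {j,t} use ∅
  L4 def {f,i} use ∅
  L5 def {i,j} use ∅
  L6 def {j} use ∅

Liveness:
  L0: in=∅ out={q}
  L1: in={q} out={q}
  L2: in={q} out=∅
  L3: in={q} out={q}
  L4: in=∅ out=∅
  L5: in=∅ out=∅
  L6: in=∅ out=∅

Interference:
  d — {q}
  f — {i,q}
  i — {f}
  j — {q}
  q — {d,f,j,t}
  t — {q}

N(i) = ["f"]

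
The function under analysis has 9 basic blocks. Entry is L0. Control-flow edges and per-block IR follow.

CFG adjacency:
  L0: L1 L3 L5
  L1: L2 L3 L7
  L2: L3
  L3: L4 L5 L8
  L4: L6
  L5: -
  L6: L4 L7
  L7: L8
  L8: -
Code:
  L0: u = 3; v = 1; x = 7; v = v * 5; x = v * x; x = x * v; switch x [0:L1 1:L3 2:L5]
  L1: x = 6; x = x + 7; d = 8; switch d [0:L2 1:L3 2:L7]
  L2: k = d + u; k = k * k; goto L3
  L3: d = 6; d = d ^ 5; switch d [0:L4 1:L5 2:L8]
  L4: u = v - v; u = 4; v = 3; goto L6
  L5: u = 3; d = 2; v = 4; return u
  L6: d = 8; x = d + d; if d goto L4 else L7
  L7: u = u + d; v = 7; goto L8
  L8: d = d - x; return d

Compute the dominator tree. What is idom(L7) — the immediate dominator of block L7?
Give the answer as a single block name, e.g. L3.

Answer: L0

Working:
idom tree: L1←L0 L2←L1 L3←L0 L4←L3 L5←L0 L6←L4 L7←L0 L8←L0
Dom at joins:
  L3: preds {L0,L1,L2}: {L0} ∩ {L0,L1} ∩ {L0,L1,L2} = {L0}; idom=L0
  L4: preds {L3,L6}: {L0,L3} ∩ {L0,L3,L4,L6} = {L0,L3}; idom=L3
  L5: preds {L0,L3}: {L0} ∩ {L0,L3} = {L0}; idom=L0
  L7: preds {L1,L6}: {L0,L1} ∩ {L0,L3,L4,L6} = {L0}; idom=L0
  L8: preds {L3,L7}: {L0,L3} ∩ {L0,L7} = {L0}; idom=L0

idom(L7) = L0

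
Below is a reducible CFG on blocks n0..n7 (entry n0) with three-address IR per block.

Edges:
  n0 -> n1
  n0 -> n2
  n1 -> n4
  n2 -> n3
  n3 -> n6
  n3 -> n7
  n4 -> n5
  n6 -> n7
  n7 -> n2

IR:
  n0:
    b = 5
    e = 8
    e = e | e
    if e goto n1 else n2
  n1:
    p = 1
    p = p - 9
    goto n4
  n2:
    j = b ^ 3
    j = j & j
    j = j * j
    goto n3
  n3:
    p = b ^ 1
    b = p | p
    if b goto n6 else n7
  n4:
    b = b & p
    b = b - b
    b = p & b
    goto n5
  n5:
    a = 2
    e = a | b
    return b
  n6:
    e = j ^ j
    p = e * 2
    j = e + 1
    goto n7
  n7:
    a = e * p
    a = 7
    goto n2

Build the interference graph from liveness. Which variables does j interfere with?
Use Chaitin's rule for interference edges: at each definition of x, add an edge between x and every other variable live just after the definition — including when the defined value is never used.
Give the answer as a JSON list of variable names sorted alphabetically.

Answer: ["b", "e", "p"]

Analysis:
Per-block:
  n0: {b,e} / ∅
  n1: {p} / ∅
  n2: {j} / {b}
  n3: {b,p} / {b}
  n4: {b} / {b,p}
  n5: {a,e} / {b}
  n6: {e,j,p} / {j}
  n7: {a} / {e,p}

Live sets:
  n0 li=∅ lo={b,e}
  n1 li={b} lo={b,p}
  n2 li={b,e} lo={b,e,j}
  n3 li={b,e,j} lo={b,e,j,p}
  n4 li={b,p} lo={b}
  n5 li={b} lo=∅
  n6 li={b,j} lo={b,e,p}
  n7 li={b,e,p} lo={b,e}

Interference:
  a: {b,e}
  b: {a,e,j,p}
  e: {a,b,j,p}
  j: {b,e,p}
  p: {b,e,j}

N(j) = ["b", "e", "p"]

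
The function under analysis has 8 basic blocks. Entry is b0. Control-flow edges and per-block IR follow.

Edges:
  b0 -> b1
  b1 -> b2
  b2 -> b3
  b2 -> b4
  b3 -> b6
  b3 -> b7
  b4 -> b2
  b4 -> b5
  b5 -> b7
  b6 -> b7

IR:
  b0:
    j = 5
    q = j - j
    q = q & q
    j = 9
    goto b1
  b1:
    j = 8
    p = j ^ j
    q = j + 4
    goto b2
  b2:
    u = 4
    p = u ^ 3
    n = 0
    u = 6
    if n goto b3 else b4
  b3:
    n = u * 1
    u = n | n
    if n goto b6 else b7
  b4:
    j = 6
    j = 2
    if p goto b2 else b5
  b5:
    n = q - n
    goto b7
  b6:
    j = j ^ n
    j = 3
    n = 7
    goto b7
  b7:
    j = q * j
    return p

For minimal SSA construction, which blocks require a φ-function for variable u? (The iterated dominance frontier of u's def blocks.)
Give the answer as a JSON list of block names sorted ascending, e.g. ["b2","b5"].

Answer: ["b2", "b7"]

Working:
idom tree: b1←b0 b2←b1 b3←b2 b4←b2 b5←b4 b6←b3 b7←b2
Dom∩ at merges:
  b2: preds {b1,b4}: {b0,b1} ∩ {b0,b1,b2,b4} = {b0,b1}; idom=b1
  b7: preds {b3,b5,b6}: {b0,b1,b2,b3} ∩ {b0,b1,b2,b4,b5} ∩ {b0,b1,b2,b3,b6} = {b0,b1,b2}; idom=b2

DF walk-up:
  join b2 pred b1: · stop@b1
  join b2 pred b4: b4→b2 stop@b1
  join b7 pred b3: b3 stop@b2
  join b7 pred b5: b5→b4 stop@b2
  join b7 pred b6: b6→b3 stop@b2
  b0: DF=∅
  b1: DF=∅
  b2: DF={b2}
  b3: DF={b7}
  b4: DF={b2,b7}
  b5: DF={b7}
  b6: DF={b7}
  b7: DF=∅

φ for u: defs {b2,b3}
  DF⁺ = {b2,b7}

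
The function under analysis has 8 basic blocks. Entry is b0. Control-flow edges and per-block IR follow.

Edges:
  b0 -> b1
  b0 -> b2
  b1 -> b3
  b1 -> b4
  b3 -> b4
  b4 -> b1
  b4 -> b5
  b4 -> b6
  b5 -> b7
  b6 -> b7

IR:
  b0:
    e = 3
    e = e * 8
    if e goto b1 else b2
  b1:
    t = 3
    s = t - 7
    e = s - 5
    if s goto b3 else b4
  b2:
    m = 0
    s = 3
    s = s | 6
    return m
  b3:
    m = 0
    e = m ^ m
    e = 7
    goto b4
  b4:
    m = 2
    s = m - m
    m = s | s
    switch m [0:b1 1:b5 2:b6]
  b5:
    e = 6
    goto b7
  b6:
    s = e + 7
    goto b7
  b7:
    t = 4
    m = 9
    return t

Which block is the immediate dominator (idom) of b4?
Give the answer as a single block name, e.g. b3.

idom tree: b1←b0 b2←b0 b3←b1 b4←b1 b5←b4 b6←b4 b7←b4
Dom∩ at merges:
  b1: preds {b0,b4}: {b0} ∩ {b0,b1,b4} = {b0}; idom=b0
  b4: preds {b1,b3}: {b0,b1} ∩ {b0,b1,b3} = {b0,b1}; idom=b1
  b7: preds {b5,b6}: {b0,b1,b4,b5} ∩ {b0,b1,b4,b6} = {b0,b1,b4}; idom=b4

idom(b4) = b1

Answer: b1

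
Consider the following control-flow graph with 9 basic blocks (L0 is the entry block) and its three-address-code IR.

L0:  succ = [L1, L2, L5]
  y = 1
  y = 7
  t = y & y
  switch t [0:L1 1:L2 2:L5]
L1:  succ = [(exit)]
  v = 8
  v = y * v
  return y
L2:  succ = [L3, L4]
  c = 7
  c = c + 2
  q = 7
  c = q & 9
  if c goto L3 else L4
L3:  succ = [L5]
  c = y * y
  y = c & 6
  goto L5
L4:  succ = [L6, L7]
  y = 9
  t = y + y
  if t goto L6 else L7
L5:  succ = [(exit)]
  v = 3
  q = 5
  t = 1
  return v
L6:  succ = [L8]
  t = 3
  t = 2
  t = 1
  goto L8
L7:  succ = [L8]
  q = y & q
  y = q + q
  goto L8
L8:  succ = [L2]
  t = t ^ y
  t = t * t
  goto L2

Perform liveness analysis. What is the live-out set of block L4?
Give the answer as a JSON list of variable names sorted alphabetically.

Answer: ["q", "t", "y"]

Analysis:
Per-block:
  L0 def {t,y} use ∅
  L1 def {v} use {y}
  L2 def {c,q} use ∅
  L3 def {c,y} use {y}
  L4 def {t,y} use ∅
  L5 def {q,t,v} use ∅
  L6 def {t} use ∅
  L7 def {q,y} use {q,y}
  L8 def {t} use {t,y}

Live sets:
  live L0: ∅→{y}
  live L1: {y}→∅
  live L2: {y}→{q,y}
  live L3: {y}→∅
  live L4: {q}→{q,t,y}
  live L5: ∅→∅
  live L6: {y}→{t,y}
  live L7: {q,t,y}→{t,y}
  live L8: {t,y}→{y}

live-out(L4) = ["q", "t", "y"]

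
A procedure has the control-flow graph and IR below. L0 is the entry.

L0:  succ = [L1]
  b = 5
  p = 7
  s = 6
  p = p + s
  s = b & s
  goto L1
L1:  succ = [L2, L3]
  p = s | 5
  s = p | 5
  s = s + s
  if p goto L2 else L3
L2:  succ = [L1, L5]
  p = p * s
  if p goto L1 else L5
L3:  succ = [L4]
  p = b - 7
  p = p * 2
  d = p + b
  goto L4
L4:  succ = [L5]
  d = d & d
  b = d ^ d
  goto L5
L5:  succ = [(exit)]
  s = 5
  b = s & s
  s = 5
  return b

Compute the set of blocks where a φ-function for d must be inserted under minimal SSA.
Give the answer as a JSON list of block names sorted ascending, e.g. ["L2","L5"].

idom tree: L1←L0 L2←L1 L3←L1 L4←L3 L5←L1
Join-block Dom:
  L1: preds {L0,L2}: {L0} ∩ {L0,L1,L2} = {L0}; idom=L0
  L5: preds {L2,L4}: {L0,L1,L2} ∩ {L0,L1,L3,L4} = {L0,L1}; idom=L1

DF derivation:
  L1←L0: walk · to L0
  L1←L2: walk L2→L1 to L0
  L5←L2: walk L2 to L1
  L5←L4: walk L4→L3 to L1
  DF(L0)=∅
  DF(L1)={L1}
  DF(L2)={L1,L5}
  DF(L3)={L5}
  DF(L4)={L5}
  DF(L5)=∅

φ for d: defs {L3,L4}
  DF⁺ = {L5}

Answer: ["L5"]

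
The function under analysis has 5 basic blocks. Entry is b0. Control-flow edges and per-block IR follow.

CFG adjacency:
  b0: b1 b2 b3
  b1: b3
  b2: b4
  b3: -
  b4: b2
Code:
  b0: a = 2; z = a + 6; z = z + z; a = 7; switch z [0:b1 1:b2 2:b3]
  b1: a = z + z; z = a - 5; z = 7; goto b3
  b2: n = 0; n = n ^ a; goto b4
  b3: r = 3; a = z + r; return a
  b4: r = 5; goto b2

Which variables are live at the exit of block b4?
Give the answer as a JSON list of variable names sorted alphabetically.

Answer: ["a"]

Working:
Block summaries:
  b0 def {a,z} use ∅
  b1 def {a,z} use {z}
  b2 def {n} use {a}
  b3 def {a,r} use {z}
  b4 def {r} use ∅

Live sets:
  b0 li=∅ lo={a,z}
  b1 li={z} lo={z}
  b2 li={a} lo={a}
  b3 li={z} lo=∅
  b4 li={a} lo={a}

live-out(b4) = ["a"]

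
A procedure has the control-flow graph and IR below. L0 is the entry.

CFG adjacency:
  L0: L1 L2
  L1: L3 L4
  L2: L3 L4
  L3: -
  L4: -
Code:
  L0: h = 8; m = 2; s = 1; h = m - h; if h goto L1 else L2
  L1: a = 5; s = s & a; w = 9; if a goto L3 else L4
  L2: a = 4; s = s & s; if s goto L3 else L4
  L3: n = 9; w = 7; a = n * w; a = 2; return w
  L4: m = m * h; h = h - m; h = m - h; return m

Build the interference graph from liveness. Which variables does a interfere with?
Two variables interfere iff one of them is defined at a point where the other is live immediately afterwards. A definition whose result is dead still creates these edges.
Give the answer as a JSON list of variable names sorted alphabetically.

Per-block:
  L0: def={h,m,s} ue=∅
  L1: def={a,s,w} ue={s}
  L2: def={a,s} ue={s}
  L3: def={a,n,w} ue=∅
  L4: def={h,m} ue={h,m}

Liveness:
  L0: in=∅ out={h,m,s}
  L1: in={h,m,s} out={h,m}
  L2: in={h,m,s} out={h,m}
  L3: in=∅ out=∅
  L4: in={h,m} out=∅

Interfere edges:
  a: {h,m,s,w}
  h: {a,m,s,w}
  m: {a,h,s,w}
  n: {w}
  s: {a,h,m}
  w: {a,h,m,n}

N(a) = ["h", "m", "s", "w"]

Answer: ["h", "m", "s", "w"]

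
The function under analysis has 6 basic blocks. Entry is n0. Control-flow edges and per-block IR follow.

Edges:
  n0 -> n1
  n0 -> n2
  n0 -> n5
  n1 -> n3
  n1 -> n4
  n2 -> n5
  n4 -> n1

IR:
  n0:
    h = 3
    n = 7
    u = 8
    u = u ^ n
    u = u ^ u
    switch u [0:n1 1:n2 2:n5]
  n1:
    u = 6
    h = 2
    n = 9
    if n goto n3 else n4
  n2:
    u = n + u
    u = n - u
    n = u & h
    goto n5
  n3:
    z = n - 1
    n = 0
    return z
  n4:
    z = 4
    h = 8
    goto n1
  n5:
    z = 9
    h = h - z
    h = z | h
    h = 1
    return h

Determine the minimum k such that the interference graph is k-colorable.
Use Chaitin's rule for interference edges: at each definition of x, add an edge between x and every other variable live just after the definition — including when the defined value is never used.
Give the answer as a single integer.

def/use:
  n0: def={h,n,u} ue=∅
  n1: def={h,n,u} ue=∅
  n2: def={n,u} ue={h,n,u}
  n3: def={n,z} ue={n}
  n4: def={h,z} ue=∅
  n5: def={h,z} ue={h}

Live sets:
  live n0: ∅→{h,n,u}
  live n1: ∅→{n}
  live n2: {h,n,u}→{h}
  live n3: {n}→∅
  live n4: ∅→∅
  live n5: {h}→∅

Interfere edges:
  h: {n,u,z}
  n: {h,u,z}
  u: {h,n}
  z: {h,n}

Colouring:
  lower bound: {h,n,u} mutually conflict ⇒ χ ≥ 3
  3-colouring: R0={h}  R1={n}  R2={u,z}
  χ = 3

Answer: 3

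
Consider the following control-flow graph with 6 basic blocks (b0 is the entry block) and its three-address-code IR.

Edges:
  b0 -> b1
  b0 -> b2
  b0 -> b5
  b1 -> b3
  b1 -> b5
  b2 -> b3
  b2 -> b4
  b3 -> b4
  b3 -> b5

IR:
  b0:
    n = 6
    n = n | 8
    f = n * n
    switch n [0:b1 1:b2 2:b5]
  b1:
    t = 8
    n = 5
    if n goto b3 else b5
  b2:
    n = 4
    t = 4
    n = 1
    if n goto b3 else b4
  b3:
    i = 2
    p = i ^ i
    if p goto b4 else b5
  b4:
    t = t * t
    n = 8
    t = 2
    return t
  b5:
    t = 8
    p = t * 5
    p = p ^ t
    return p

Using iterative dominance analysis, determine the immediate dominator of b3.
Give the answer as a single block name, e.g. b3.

Answer: b0

Working:
idom tree: b1←b0 b2←b0 b3←b0 b4←b0 b5←b0
Dom∩ at merges:
  b3: preds {b1,b2}: {b0,b1} ∩ {b0,b2} = {b0}; idom=b0
  b4: preds {b2,b3}: {b0,b2} ∩ {b0,b3} = {b0}; idom=b0
  b5: preds {b0,b1,b3}: {b0} ∩ {b0,b1} ∩ {b0,b3} = {b0}; idom=b0

idom(b3) = b0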